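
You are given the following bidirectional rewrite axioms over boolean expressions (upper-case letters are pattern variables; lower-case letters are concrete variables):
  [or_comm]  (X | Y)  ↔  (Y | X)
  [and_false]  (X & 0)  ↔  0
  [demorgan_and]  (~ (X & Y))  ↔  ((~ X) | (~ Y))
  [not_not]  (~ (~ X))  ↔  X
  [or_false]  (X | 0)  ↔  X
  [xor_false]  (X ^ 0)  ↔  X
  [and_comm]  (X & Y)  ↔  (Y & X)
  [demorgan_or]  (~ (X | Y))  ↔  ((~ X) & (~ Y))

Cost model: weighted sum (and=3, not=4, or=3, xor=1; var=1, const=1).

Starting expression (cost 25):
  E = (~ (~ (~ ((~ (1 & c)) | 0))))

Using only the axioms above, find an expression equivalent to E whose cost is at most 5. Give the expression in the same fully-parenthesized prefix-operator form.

(1 & c)   [cost 5]

step 1: or_false (→) rewrites ((~ (1 & c)) | 0) into (~ (1 & c)), now (~ (~ (~ (~ (1 & c)))))
step 2: not_not (→) rewrites (~ (~ (~ (1 & c)))) into (~ (1 & c)), now (~ (~ (1 & c)))
step 3: not_not (→) rewrites (~ (~ (1 & c))) into (1 & c), reaching cost 5 (bound 5)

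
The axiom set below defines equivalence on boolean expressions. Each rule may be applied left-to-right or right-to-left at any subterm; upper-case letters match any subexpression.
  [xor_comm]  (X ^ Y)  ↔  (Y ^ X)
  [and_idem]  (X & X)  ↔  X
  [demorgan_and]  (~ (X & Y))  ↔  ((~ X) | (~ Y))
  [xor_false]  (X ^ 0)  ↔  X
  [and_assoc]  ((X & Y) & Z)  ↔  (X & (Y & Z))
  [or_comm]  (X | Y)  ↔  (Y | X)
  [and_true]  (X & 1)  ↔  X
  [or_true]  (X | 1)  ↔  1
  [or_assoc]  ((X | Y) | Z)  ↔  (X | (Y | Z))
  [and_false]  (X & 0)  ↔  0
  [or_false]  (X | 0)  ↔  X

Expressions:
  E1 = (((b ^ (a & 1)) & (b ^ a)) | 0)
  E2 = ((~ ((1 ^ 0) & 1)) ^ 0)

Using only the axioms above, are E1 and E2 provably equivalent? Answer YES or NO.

All listed rules preserve value, hence provable equivalence implies equal values everywhere; look for a separating assignment.
a=0, b=1 gives E1 ↦ 1, E2 ↦ 0; values differ ⇒ not provably equivalent.

NO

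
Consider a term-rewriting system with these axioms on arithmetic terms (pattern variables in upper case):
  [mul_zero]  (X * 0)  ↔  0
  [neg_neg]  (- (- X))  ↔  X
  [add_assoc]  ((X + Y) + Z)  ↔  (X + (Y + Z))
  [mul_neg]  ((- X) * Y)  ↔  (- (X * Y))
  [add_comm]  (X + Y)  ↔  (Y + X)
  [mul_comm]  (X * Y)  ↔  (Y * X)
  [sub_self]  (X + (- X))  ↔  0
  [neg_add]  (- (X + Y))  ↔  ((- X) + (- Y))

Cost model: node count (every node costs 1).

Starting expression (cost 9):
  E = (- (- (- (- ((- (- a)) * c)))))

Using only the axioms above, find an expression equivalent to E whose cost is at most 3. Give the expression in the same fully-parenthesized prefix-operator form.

step 1: neg_neg (→) rewrites (- (- a)) into a, now (- (- (- (- (a * c)))))
step 2: neg_neg (→) rewrites (- (- (- (- (a * c))))) into (- (- (a * c)))
step 3: neg_neg (→) rewrites (- (- (a * c))) into (a * c), reaching cost 3 (bound 3)

(a * c)   [cost 3]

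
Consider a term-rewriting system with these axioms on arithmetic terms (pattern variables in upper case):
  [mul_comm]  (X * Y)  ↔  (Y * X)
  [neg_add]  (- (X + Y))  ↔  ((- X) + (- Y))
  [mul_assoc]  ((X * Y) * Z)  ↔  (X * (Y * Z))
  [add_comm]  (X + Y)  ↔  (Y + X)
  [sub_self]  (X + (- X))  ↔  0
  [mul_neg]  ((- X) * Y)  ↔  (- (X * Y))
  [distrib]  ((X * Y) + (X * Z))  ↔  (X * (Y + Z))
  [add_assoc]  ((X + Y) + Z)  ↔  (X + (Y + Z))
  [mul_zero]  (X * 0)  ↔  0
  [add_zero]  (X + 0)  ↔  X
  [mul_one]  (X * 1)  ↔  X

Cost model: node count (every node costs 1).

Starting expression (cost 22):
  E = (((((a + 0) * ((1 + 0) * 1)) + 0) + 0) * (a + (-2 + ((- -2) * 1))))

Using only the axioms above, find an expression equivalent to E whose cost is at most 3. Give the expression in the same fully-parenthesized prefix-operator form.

(1) (1 + 0)  =[add_zero →]=  1    ⊢ (((((a + 0) * (1 * 1)) + 0) + 0) * (a + (-2 + ((- -2) * 1))))
(2) (1 * 1)  =[mul_one →]=  1    ⊢ (((((a + 0) * 1) + 0) + 0) * (a + (-2 + ((- -2) * 1))))
(3) ((((a + 0) * 1) + 0) + 0)  =[add_zero →]=  (((a + 0) * 1) + 0)    ⊢ ((((a + 0) * 1) + 0) * (a + (-2 + ((- -2) * 1))))
(4) ((- -2) * 1)  =[mul_one →]=  (- -2)    ⊢ ((((a + 0) * 1) + 0) * (a + (-2 + (- -2))))
(5) (a + 0)  =[add_zero →]=  a    ⊢ (((a * 1) + 0) * (a + (-2 + (- -2))))
(6) (a * 1)  =[mul_one →]=  a    ⊢ ((a + 0) * (a + (-2 + (- -2))))
(7) (a + 0)  =[add_zero →]=  a    ⊢ (a * (a + (-2 + (- -2))))
(8) (-2 + (- -2))  =[sub_self →]=  0    ⊢ (a * (a + 0))
(9) (a + 0)  =[add_zero →]=  a    ⊢ cost 3, within 3

(a * a)   [cost 3]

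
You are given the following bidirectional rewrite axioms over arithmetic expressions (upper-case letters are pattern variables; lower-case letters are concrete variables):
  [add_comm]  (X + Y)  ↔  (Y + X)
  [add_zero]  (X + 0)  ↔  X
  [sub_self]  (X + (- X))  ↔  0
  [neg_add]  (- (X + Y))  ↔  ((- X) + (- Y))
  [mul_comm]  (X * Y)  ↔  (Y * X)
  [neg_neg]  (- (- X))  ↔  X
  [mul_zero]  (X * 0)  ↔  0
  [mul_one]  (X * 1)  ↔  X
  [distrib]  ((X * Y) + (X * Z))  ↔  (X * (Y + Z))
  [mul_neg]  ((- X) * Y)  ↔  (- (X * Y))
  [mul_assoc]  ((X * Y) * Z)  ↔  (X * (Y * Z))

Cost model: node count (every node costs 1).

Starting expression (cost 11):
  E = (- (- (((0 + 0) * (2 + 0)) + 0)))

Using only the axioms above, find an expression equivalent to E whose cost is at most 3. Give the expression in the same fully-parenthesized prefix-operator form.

(1) (((0 + 0) * (2 + 0)) + 0)  =[add_zero →]=  ((0 + 0) * (2 + 0))    ⊢ (- (- ((0 + 0) * (2 + 0))))
(2) (0 + 0)  =[add_zero →]=  0    ⊢ (- (- (0 * (2 + 0))))
(3) (2 + 0)  =[add_zero →]=  2    ⊢ (- (- (0 * 2)))
(4) (- (- (0 * 2)))  =[neg_neg →]=  (0 * 2)    ⊢ cost 3, within 3

(0 * 2)   [cost 3]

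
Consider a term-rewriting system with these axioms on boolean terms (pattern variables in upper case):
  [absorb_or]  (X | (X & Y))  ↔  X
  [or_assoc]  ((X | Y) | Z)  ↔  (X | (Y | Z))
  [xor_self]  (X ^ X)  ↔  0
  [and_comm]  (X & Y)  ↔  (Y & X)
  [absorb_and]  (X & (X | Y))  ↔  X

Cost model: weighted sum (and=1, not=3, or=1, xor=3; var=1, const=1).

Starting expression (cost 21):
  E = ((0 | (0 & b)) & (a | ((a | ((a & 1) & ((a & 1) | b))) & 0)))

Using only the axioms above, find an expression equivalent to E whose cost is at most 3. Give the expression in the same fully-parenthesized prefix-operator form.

(0 & a)   [cost 3]

step 1: absorb_and (→) rewrites ((a & 1) & ((a & 1) | b)) into (a & 1), now ((0 | (0 & b)) & (a | ((a | (a & 1)) & 0)))
step 2: absorb_or (→) rewrites (0 | (0 & b)) into 0, now (0 & (a | ((a | (a & 1)) & 0)))
step 3: absorb_or (→) rewrites (a | (a & 1)) into a, now (0 & (a | (a & 0)))
step 4: absorb_or (→) rewrites (a | (a & 0)) into a, reaching cost 3 (bound 3)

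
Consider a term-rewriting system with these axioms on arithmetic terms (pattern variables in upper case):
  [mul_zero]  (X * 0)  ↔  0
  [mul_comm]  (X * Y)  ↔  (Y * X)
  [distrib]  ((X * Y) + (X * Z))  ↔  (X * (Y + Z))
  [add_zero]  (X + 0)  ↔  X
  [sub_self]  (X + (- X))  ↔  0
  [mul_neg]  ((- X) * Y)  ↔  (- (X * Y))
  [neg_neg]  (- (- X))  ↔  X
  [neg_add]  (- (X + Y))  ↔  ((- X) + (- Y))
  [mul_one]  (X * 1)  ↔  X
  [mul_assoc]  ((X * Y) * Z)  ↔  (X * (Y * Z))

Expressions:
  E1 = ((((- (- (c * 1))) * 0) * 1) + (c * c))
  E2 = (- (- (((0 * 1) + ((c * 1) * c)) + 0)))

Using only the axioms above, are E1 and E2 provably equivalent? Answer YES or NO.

step 1: mul_one (→) rewrites (c * 1) into c, now ((((- (- c)) * 0) * 1) + (c * c))
step 2: neg_neg (→) rewrites (- (- c)) into c, now (((c * 0) * 1) + (c * c))
step 3: mul_zero (→) rewrites (c * 0) into 0, now ((0 * 1) + (c * c))
step 4: neg_neg (←) rewrites ((0 * 1) + (c * c)) into (- (- ((0 * 1) + (c * c))))
step 5: add_zero (←) rewrites ((0 * 1) + (c * c)) into (((0 * 1) + (c * c)) + 0), now (- (- (((0 * 1) + (c * c)) + 0)))
step 6: mul_one (←) rewrites c into (c * 1), which is E2

YES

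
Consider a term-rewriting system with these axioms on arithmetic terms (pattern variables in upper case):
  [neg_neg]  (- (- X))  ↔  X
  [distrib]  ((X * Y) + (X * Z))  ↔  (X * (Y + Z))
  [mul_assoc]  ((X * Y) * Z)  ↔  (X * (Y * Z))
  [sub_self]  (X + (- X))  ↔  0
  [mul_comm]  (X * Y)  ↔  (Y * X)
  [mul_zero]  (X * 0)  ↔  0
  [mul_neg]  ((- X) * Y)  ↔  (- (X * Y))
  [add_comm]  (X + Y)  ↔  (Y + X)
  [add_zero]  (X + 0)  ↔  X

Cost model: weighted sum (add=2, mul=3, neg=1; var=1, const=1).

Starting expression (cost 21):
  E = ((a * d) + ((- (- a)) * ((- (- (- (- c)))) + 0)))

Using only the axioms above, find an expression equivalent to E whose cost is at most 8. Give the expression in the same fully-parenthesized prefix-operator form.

1. [neg_neg →] (- (- (- c)))  →  (- c);  E = ((a * d) + ((- (- a)) * ((- (- c)) + 0)))
2. [neg_neg →] (- (- a))  →  a;  E = ((a * d) + (a * ((- (- c)) + 0)))
3. [add_zero →] ((- (- c)) + 0)  →  (- (- c));  E = ((a * d) + (a * (- (- c))))
4. [neg_neg →] (- (- c))  →  c;  E = ((a * d) + (a * c))
5. [distrib →] ((a * d) + (a * c))  →  (a * (d + c));  cost 8 ≤ 8, done

(a * (d + c))   [cost 8]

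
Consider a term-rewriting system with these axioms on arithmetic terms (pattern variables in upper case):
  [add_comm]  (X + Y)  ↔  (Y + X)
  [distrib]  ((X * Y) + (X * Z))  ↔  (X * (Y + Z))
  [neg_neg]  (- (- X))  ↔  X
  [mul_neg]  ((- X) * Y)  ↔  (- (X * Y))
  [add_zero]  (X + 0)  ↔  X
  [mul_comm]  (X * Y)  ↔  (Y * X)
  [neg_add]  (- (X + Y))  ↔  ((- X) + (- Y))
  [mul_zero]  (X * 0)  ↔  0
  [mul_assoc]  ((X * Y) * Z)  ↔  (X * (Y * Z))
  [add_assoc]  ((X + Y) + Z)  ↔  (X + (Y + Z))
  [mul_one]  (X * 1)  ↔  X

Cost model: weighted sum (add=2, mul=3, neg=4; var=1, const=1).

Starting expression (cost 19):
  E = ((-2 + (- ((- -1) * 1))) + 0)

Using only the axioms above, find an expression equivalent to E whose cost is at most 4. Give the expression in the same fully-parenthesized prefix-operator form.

(-2 + -1)   [cost 4]

step 1: mul_one (→) rewrites ((- -1) * 1) into (- -1), now ((-2 + (- (- -1))) + 0)
step 2: neg_neg (→) rewrites (- (- -1)) into -1, now ((-2 + -1) + 0)
step 3: add_zero (→) rewrites ((-2 + -1) + 0) into (-2 + -1), reaching cost 4 (bound 4)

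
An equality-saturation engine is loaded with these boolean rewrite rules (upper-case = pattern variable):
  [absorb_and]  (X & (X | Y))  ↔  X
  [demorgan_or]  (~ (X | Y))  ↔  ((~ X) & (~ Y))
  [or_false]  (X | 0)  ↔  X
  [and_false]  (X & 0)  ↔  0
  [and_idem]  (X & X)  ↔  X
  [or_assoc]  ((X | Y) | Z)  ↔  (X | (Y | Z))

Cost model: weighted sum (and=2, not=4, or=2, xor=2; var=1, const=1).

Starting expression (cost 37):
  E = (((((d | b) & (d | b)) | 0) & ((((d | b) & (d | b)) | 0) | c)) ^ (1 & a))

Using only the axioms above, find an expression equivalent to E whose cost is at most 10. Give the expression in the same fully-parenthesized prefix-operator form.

1. [absorb_and →] ((((d | b) & (d | b)) | 0) & ((((d | b) & (d | b)) | 0) | c))  →  (((d | b) & (d | b)) | 0);  E = ((((d | b) & (d | b)) | 0) ^ (1 & a))
2. [and_idem →] ((d | b) & (d | b))  →  (d | b);  E = (((d | b) | 0) ^ (1 & a))
3. [or_false →] ((d | b) | 0)  →  (d | b);  cost 10 ≤ 10, done

((d | b) ^ (1 & a))   [cost 10]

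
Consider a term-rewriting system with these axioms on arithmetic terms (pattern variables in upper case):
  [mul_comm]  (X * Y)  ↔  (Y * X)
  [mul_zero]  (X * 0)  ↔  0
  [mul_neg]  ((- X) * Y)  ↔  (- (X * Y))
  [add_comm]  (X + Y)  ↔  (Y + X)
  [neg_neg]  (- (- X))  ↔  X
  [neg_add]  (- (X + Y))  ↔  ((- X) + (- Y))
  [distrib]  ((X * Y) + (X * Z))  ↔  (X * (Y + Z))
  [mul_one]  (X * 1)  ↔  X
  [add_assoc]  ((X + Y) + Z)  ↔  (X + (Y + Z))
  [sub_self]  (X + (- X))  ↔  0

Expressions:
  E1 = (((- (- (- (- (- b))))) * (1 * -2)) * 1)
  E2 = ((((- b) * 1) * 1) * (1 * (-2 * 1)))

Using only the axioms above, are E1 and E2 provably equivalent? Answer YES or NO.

1. [mul_one →] (((- (- (- (- (- b))))) * (1 * -2)) * 1)  →  ((- (- (- (- (- b))))) * (1 * -2))
2. [neg_neg →] (- (- (- (- b))))  →  (- (- b));  E1 = ((- (- (- b))) * (1 * -2))
3. [neg_neg →] (- (- b))  →  b;  E1 = ((- b) * (1 * -2))
4. [mul_one ←] (- b)  →  ((- b) * 1);  E1 = (((- b) * 1) * (1 * -2))
5. [mul_one ←] (- b)  →  ((- b) * 1);  E1 = ((((- b) * 1) * 1) * (1 * -2))
6. [mul_one ←] -2  →  (-2 * 1);  this is E2

YES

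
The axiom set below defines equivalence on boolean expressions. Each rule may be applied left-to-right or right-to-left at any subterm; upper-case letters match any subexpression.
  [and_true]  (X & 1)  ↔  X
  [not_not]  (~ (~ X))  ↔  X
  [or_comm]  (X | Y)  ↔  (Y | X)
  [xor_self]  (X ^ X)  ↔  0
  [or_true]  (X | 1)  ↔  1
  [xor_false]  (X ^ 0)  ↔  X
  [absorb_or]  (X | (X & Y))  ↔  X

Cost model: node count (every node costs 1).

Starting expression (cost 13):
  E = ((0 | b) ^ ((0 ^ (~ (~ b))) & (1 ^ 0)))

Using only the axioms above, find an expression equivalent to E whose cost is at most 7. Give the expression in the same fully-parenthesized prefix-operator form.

(1) (1 ^ 0)  =[xor_false →]=  1    ⊢ ((0 | b) ^ ((0 ^ (~ (~ b))) & 1))
(2) (~ (~ b))  =[not_not →]=  b    ⊢ ((0 | b) ^ ((0 ^ b) & 1))
(3) ((0 ^ b) & 1)  =[and_true →]=  (0 ^ b)    ⊢ cost 7, within 7

((0 | b) ^ (0 ^ b))   [cost 7]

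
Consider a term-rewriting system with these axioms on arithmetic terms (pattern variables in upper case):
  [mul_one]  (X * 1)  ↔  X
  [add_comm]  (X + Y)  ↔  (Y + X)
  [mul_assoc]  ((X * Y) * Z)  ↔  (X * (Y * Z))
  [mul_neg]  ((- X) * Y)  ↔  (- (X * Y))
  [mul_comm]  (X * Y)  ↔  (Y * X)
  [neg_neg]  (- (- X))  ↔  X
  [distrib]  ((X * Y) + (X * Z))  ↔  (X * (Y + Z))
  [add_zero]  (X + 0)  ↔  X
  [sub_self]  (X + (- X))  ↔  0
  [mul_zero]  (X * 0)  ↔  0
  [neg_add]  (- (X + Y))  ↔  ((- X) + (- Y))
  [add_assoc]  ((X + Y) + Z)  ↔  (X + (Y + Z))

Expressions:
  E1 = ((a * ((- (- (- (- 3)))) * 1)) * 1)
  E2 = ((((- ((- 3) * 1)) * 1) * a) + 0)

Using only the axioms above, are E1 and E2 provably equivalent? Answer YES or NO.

step 1: neg_neg (→) rewrites (- (- (- (- 3)))) into (- (- 3)), now ((a * ((- (- 3)) * 1)) * 1)
step 2: neg_neg (→) rewrites (- (- 3)) into 3, now ((a * (3 * 1)) * 1)
step 3: mul_comm (→) rewrites (a * (3 * 1)) into ((3 * 1) * a), now (((3 * 1) * a) * 1)
step 4: mul_one (→) rewrites (3 * 1) into 3, now ((3 * a) * 1)
step 5: mul_one (→) rewrites ((3 * a) * 1) into (3 * a)
step 6: mul_one (←) rewrites 3 into (3 * 1), now ((3 * 1) * a)
step 7: neg_neg (←) rewrites 3 into (- (- 3)), now (((- (- 3)) * 1) * a)
step 8: mul_one (←) rewrites (- 3) into ((- 3) * 1), now (((- ((- 3) * 1)) * 1) * a)
step 9: add_zero (←) rewrites (((- ((- 3) * 1)) * 1) * a) into ((((- ((- 3) * 1)) * 1) * a) + 0), which is E2

YES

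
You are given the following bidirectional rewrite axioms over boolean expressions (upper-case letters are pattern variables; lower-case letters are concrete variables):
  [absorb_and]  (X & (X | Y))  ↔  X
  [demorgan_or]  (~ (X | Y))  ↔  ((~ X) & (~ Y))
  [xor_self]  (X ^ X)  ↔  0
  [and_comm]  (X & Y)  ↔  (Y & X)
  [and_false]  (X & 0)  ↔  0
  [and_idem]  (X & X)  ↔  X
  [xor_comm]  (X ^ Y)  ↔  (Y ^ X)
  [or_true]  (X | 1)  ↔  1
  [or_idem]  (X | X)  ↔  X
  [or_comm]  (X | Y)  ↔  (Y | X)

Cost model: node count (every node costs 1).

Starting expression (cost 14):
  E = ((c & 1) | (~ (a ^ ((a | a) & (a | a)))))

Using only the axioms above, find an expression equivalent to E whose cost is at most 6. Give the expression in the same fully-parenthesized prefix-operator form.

(1) (a | a)  =[or_idem →]=  a    ⊢ ((c & 1) | (~ (a ^ (a & (a | a)))))
(2) (a & (a | a))  =[absorb_and →]=  a    ⊢ ((c & 1) | (~ (a ^ a)))
(3) (a ^ a)  =[xor_self →]=  0    ⊢ cost 6, within 6

((c & 1) | (~ 0))   [cost 6]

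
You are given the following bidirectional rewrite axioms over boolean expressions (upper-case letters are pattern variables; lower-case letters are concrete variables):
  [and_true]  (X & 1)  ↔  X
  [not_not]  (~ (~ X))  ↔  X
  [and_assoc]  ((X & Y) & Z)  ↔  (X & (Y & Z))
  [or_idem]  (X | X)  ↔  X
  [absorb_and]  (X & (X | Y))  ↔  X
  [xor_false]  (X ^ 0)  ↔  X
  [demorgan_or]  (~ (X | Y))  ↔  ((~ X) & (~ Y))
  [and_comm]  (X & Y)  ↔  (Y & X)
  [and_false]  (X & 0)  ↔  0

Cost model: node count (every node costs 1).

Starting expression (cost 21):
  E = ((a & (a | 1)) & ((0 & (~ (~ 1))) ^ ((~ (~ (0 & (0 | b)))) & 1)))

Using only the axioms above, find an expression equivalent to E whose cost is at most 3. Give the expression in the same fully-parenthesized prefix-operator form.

(a & 0)   [cost 3]

step 1: absorb_and (→) rewrites (0 & (0 | b)) into 0, now ((a & (a | 1)) & ((0 & (~ (~ 1))) ^ ((~ (~ 0)) & 1)))
step 2: and_true (→) rewrites ((~ (~ 0)) & 1) into (~ (~ 0)), now ((a & (a | 1)) & ((0 & (~ (~ 1))) ^ (~ (~ 0))))
step 3: absorb_and (→) rewrites (a & (a | 1)) into a, now (a & ((0 & (~ (~ 1))) ^ (~ (~ 0))))
step 4: not_not (→) rewrites (~ (~ 0)) into 0, now (a & ((0 & (~ (~ 1))) ^ 0))
step 5: not_not (→) rewrites (~ (~ 1)) into 1, now (a & ((0 & 1) ^ 0))
step 6: and_true (→) rewrites (0 & 1) into 0, now (a & (0 ^ 0))
step 7: xor_false (→) rewrites (0 ^ 0) into 0, reaching cost 3 (bound 3)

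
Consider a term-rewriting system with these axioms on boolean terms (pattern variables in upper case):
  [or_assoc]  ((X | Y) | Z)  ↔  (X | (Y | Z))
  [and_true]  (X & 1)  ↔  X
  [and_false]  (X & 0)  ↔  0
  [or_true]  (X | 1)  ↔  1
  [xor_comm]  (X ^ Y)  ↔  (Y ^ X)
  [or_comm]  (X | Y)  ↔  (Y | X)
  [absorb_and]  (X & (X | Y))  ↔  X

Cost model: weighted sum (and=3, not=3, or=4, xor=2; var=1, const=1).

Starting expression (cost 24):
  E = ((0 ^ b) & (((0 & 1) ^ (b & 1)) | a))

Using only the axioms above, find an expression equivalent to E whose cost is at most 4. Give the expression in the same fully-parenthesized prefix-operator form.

1. [and_true →] (b & 1)  →  b;  E = ((0 ^ b) & (((0 & 1) ^ b) | a))
2. [and_true →] (0 & 1)  →  0;  E = ((0 ^ b) & ((0 ^ b) | a))
3. [absorb_and →] ((0 ^ b) & ((0 ^ b) | a))  →  (0 ^ b);  cost 4 ≤ 4, done

(0 ^ b)   [cost 4]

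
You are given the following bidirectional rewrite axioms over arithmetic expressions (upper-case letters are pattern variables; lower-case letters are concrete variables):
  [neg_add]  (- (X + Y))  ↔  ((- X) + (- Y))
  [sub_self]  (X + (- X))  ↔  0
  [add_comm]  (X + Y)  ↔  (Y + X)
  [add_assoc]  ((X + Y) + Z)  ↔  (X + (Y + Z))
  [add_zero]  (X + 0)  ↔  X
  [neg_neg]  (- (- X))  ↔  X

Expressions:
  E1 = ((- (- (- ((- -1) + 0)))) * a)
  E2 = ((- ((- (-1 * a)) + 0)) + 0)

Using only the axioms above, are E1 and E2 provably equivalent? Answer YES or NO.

1. [neg_neg →] (- (- (- ((- -1) + 0))))  →  (- ((- -1) + 0));  E1 = ((- ((- -1) + 0)) * a)
2. [add_zero →] ((- -1) + 0)  →  (- -1);  E1 = ((- (- -1)) * a)
3. [neg_neg →] (- (- -1))  →  -1;  E1 = (-1 * a)
4. [add_zero ←] (-1 * a)  →  ((-1 * a) + 0)
5. [neg_neg ←] (-1 * a)  →  (- (- (-1 * a)));  E1 = ((- (- (-1 * a))) + 0)
6. [add_zero ←] (- (-1 * a))  →  ((- (-1 * a)) + 0);  this is E2

YES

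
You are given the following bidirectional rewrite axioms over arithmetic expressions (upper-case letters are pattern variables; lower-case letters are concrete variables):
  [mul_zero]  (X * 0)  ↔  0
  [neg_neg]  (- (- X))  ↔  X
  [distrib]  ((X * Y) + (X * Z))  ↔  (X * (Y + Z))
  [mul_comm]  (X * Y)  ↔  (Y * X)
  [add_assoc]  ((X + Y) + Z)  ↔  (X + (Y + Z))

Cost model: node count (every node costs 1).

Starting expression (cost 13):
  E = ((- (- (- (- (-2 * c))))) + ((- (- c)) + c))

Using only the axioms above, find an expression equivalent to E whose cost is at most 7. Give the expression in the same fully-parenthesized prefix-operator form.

((-2 * c) + (c + c))   [cost 7]

(1) (- (- (- (-2 * c))))  =[neg_neg →]=  (- (-2 * c))    ⊢ ((- (- (-2 * c))) + ((- (- c)) + c))
(2) (- (- (-2 * c)))  =[neg_neg →]=  (-2 * c)    ⊢ ((-2 * c) + ((- (- c)) + c))
(3) (- (- c))  =[neg_neg →]=  c    ⊢ cost 7, within 7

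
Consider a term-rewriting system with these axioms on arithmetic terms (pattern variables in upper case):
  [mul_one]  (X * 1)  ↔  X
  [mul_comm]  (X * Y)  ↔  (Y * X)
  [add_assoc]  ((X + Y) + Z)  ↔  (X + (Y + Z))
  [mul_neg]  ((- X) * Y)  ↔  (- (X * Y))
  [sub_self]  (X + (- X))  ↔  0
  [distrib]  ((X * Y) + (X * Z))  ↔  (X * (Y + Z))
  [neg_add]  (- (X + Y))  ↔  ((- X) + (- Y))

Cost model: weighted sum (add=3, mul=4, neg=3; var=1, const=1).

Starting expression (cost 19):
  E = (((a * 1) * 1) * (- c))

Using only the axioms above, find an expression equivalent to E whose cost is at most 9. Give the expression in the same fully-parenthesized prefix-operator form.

(a * (- c))   [cost 9]

(1) (a * 1)  =[mul_one →]=  a    ⊢ ((a * 1) * (- c))
(2) (a * 1)  =[mul_one →]=  a    ⊢ cost 9, within 9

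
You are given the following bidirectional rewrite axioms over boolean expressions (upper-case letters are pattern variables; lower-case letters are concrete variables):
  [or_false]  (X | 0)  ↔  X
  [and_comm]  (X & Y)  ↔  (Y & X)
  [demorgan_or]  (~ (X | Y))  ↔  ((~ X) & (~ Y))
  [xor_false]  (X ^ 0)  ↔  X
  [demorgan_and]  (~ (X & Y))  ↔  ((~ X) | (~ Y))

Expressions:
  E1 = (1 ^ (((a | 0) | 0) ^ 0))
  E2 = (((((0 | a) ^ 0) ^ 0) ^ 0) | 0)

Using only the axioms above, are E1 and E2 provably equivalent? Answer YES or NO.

Every axiom is a valid identity, so a rewrite proof would force E1 and E2 to agree under every assignment.
At a=0: E1 = 1 but E2 = 0; they differ, so no derivation exists.

NO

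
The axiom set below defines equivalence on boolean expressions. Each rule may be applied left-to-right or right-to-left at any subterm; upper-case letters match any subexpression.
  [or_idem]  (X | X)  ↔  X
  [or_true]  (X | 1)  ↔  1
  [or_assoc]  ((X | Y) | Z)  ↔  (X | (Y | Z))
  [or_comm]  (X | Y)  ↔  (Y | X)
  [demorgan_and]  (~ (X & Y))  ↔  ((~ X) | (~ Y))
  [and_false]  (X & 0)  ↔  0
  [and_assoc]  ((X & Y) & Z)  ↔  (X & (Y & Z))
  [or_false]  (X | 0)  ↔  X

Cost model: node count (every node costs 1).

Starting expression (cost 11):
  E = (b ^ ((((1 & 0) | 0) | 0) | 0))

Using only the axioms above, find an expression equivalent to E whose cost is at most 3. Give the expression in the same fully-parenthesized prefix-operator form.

(b ^ 0)   [cost 3]

(1) (1 & 0)  =[and_false →]=  0    ⊢ (b ^ (((0 | 0) | 0) | 0))
(2) ((0 | 0) | 0)  =[or_comm →]=  (0 | (0 | 0))    ⊢ (b ^ ((0 | (0 | 0)) | 0))
(3) (0 | 0)  =[or_false →]=  0    ⊢ (b ^ ((0 | 0) | 0))
(4) ((0 | 0) | 0)  =[or_false →]=  (0 | 0)    ⊢ (b ^ (0 | 0))
(5) (0 | 0)  =[or_false →]=  0    ⊢ cost 3, within 3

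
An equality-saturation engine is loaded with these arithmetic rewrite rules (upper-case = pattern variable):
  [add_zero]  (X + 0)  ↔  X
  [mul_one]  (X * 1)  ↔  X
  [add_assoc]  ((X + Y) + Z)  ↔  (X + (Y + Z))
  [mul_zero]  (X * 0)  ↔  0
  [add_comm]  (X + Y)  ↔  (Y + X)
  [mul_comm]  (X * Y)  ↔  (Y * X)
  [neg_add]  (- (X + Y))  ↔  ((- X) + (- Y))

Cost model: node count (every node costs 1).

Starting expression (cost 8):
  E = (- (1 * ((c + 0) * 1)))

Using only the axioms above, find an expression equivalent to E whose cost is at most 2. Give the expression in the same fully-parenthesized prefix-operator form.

step 1: add_zero (→) rewrites (c + 0) into c, now (- (1 * (c * 1)))
step 2: mul_comm (→) rewrites (1 * (c * 1)) into ((c * 1) * 1), now (- ((c * 1) * 1))
step 3: mul_one (→) rewrites ((c * 1) * 1) into (c * 1), now (- (c * 1))
step 4: mul_one (→) rewrites (c * 1) into c, reaching cost 2 (bound 2)

(- c)   [cost 2]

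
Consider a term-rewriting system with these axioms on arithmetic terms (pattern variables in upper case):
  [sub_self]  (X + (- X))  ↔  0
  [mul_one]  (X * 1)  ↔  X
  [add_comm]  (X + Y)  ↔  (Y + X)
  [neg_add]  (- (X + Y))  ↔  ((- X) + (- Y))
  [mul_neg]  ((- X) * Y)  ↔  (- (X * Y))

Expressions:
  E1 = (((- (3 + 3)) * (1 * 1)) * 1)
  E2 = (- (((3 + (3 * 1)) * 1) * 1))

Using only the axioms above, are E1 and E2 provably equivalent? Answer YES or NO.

YES

1. [mul_one →] (((- (3 + 3)) * (1 * 1)) * 1)  →  ((- (3 + 3)) * (1 * 1))
2. [mul_one →] (1 * 1)  →  1;  E1 = ((- (3 + 3)) * 1)
3. [mul_one →] ((- (3 + 3)) * 1)  →  (- (3 + 3))
4. [mul_one ←] (3 + 3)  →  ((3 + 3) * 1);  E1 = (- ((3 + 3) * 1))
5. [mul_one ←] (3 + 3)  →  ((3 + 3) * 1);  E1 = (- (((3 + 3) * 1) * 1))
6. [mul_one ←] 3  →  (3 * 1);  this is E2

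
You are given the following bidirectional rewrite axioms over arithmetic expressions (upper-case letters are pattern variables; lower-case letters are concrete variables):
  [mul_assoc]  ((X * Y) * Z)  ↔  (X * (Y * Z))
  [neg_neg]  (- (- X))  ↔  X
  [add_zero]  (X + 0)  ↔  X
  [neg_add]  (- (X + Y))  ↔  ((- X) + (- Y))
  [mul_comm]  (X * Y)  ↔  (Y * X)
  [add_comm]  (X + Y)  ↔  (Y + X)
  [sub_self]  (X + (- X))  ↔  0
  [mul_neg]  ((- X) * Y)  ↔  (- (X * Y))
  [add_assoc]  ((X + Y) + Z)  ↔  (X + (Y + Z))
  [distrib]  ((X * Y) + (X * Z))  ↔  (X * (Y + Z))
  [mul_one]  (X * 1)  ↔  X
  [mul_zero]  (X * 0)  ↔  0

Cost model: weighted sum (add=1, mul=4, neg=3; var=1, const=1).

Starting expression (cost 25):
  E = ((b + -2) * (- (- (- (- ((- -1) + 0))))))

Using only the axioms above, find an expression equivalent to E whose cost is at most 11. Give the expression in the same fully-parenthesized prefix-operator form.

((b + -2) * (- -1))   [cost 11]

1. [add_zero →] ((- -1) + 0)  →  (- -1);  E = ((b + -2) * (- (- (- (- (- -1))))))
2. [neg_neg →] (- (- (- -1)))  →  (- -1);  E = ((b + -2) * (- (- (- -1))))
3. [neg_neg →] (- (- (- -1)))  →  (- -1);  cost 11 ≤ 11, done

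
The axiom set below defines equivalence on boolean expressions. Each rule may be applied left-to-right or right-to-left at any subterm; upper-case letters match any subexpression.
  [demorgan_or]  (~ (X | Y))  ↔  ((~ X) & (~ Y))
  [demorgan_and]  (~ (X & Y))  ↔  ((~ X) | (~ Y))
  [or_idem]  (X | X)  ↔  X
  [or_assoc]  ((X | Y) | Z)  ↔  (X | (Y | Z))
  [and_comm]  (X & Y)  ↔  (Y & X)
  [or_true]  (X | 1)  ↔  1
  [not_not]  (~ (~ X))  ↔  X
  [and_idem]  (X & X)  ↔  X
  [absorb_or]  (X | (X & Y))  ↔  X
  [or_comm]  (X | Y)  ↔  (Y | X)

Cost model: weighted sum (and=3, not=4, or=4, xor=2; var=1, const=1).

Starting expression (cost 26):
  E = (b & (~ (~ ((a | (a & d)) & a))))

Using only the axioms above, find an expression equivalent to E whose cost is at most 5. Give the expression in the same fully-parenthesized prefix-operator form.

1. [absorb_or →] (a | (a & d))  →  a;  E = (b & (~ (~ (a & a))))
2. [and_idem →] (a & a)  →  a;  E = (b & (~ (~ a)))
3. [not_not →] (~ (~ a))  →  a;  cost 5 ≤ 5, done

(b & a)   [cost 5]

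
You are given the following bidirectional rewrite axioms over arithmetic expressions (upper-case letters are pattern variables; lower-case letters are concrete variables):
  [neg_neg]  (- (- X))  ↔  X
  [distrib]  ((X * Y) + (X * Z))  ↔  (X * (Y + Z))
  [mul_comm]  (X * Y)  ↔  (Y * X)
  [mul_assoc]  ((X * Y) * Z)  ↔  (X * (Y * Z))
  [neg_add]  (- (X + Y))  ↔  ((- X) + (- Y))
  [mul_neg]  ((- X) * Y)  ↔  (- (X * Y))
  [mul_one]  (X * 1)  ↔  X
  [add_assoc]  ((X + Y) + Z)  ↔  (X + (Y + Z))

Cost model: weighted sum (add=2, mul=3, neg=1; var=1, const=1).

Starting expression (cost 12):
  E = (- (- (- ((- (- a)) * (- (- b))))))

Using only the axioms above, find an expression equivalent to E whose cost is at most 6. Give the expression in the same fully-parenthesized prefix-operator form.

(1) (- (- a))  =[neg_neg →]=  a    ⊢ (- (- (- (a * (- (- b))))))
(2) (- (- (- (a * (- (- b))))))  =[neg_neg →]=  (- (a * (- (- b))))
(3) (- (- b))  =[neg_neg →]=  b    ⊢ cost 6, within 6

(- (a * b))   [cost 6]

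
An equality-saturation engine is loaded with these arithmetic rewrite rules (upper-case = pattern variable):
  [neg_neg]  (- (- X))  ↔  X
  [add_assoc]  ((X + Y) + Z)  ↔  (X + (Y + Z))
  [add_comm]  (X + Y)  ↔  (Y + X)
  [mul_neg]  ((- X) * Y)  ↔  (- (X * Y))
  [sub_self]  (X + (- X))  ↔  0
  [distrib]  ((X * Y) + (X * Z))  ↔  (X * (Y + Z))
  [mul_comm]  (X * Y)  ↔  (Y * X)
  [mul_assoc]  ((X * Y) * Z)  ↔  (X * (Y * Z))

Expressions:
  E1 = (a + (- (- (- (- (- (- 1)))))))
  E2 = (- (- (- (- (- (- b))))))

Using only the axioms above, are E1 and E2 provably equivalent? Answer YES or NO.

NO

The axioms are sound identities: if E1 ↔* E2 then E1 and E2 evaluate identically under any assignment.
Under a=0, b=0: E1 evaluates to 1, E2 to 0. Distinct ⇒ no rewrite sequence connects them.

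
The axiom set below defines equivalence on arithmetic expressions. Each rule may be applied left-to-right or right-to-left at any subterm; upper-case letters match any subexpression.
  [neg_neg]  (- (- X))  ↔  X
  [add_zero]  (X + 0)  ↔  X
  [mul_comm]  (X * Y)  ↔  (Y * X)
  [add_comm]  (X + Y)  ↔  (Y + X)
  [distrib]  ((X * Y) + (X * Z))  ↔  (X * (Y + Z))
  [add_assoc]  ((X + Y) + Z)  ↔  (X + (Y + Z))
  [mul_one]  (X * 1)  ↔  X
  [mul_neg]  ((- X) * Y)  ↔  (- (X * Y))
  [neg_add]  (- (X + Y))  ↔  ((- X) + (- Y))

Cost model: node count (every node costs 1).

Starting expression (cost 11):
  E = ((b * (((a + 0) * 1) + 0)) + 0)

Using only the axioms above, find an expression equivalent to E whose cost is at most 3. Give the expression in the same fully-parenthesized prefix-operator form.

(b * a)   [cost 3]

step 1: add_zero (→) rewrites (((a + 0) * 1) + 0) into ((a + 0) * 1), now ((b * ((a + 0) * 1)) + 0)
step 2: add_zero (→) rewrites (a + 0) into a, now ((b * (a * 1)) + 0)
step 3: add_zero (→) rewrites ((b * (a * 1)) + 0) into (b * (a * 1))
step 4: mul_one (→) rewrites (a * 1) into a, reaching cost 3 (bound 3)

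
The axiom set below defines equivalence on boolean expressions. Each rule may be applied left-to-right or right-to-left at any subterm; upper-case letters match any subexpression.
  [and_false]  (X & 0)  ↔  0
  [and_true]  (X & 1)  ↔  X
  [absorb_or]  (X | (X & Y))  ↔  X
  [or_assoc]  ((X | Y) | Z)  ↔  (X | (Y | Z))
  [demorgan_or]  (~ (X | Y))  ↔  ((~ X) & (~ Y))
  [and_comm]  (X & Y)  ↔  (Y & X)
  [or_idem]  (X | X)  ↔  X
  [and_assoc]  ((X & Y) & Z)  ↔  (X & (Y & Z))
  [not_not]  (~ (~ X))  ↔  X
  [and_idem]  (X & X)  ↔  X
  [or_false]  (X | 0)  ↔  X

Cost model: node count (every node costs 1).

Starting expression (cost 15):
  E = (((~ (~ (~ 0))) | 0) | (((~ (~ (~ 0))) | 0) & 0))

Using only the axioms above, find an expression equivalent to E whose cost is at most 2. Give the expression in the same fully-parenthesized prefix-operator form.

step 1: absorb_or (→) rewrites (((~ (~ (~ 0))) | 0) | (((~ (~ (~ 0))) | 0) & 0)) into ((~ (~ (~ 0))) | 0)
step 2: not_not (→) rewrites (~ (~ 0)) into 0, now ((~ 0) | 0)
step 3: or_false (→) rewrites ((~ 0) | 0) into (~ 0), reaching cost 2 (bound 2)

(~ 0)   [cost 2]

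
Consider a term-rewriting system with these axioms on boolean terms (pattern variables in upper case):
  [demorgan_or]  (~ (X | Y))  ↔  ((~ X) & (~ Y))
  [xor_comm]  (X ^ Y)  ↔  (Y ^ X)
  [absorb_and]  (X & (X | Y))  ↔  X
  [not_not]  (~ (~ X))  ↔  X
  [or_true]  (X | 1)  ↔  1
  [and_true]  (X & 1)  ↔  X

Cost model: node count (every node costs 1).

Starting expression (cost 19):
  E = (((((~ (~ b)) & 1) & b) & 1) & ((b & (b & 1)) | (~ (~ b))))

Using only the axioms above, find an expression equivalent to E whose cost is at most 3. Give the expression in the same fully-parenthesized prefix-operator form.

step 1: and_true (→) rewrites ((~ (~ b)) & 1) into (~ (~ b)), now ((((~ (~ b)) & b) & 1) & ((b & (b & 1)) | (~ (~ b))))
step 2: and_true (→) rewrites (b & 1) into b, now ((((~ (~ b)) & b) & 1) & ((b & b) | (~ (~ b))))
step 3: not_not (→) rewrites (~ (~ b)) into b, now ((((~ (~ b)) & b) & 1) & ((b & b) | b))
step 4: not_not (→) rewrites (~ (~ b)) into b, now (((b & b) & 1) & ((b & b) | b))
step 5: and_true (→) rewrites ((b & b) & 1) into (b & b), now ((b & b) & ((b & b) | b))
step 6: absorb_and (→) rewrites ((b & b) & ((b & b) | b)) into (b & b), reaching cost 3 (bound 3)

(b & b)   [cost 3]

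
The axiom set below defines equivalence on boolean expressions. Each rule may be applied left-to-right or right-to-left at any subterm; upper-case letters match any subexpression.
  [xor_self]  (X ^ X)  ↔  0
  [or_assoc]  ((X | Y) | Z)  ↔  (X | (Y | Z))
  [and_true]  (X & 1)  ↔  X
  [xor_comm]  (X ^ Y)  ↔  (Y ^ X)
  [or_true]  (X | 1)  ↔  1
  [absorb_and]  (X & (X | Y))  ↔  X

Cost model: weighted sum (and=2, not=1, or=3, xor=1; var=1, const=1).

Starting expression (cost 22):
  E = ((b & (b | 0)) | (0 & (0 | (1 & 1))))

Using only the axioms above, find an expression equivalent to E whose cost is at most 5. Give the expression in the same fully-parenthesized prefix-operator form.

step 1: absorb_and (→) rewrites (b & (b | 0)) into b, now (b | (0 & (0 | (1 & 1))))
step 2: and_true (→) rewrites (1 & 1) into 1, now (b | (0 & (0 | 1)))
step 3: absorb_and (→) rewrites (0 & (0 | 1)) into 0, reaching cost 5 (bound 5)

(b | 0)   [cost 5]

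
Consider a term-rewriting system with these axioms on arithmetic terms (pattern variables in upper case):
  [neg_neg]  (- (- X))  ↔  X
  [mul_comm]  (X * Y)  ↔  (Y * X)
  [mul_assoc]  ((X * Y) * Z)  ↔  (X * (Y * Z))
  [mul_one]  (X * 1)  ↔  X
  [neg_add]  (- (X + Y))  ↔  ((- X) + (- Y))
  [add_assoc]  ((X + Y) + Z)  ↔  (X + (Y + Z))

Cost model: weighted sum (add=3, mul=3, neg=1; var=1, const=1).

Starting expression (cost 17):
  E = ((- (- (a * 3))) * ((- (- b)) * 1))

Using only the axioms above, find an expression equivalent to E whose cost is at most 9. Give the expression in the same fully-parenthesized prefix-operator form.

1. [neg_neg →] (- (- (a * 3)))  →  (a * 3);  E = ((a * 3) * ((- (- b)) * 1))
2. [neg_neg →] (- (- b))  →  b;  E = ((a * 3) * (b * 1))
3. [mul_one →] (b * 1)  →  b;  cost 9 ≤ 9, done

((a * 3) * b)   [cost 9]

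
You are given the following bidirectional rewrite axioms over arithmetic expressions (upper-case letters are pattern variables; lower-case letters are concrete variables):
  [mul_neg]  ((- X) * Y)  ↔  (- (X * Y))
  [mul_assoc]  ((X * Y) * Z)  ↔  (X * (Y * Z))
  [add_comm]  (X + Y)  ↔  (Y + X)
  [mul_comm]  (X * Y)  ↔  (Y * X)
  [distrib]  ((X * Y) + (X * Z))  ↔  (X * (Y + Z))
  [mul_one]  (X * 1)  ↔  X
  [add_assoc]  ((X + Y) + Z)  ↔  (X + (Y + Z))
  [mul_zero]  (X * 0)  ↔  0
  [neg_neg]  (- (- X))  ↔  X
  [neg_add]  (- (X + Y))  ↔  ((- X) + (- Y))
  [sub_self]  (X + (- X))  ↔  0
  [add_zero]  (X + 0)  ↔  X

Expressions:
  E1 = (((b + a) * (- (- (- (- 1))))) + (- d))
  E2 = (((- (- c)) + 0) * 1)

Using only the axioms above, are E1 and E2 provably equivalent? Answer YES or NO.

NO

The axioms are sound identities: if E1 ↔* E2 then E1 and E2 evaluate identically under any assignment.
Under a=0, b=0, c=0, d=1: E1 evaluates to -1, E2 to 0. Distinct ⇒ no rewrite sequence connects them.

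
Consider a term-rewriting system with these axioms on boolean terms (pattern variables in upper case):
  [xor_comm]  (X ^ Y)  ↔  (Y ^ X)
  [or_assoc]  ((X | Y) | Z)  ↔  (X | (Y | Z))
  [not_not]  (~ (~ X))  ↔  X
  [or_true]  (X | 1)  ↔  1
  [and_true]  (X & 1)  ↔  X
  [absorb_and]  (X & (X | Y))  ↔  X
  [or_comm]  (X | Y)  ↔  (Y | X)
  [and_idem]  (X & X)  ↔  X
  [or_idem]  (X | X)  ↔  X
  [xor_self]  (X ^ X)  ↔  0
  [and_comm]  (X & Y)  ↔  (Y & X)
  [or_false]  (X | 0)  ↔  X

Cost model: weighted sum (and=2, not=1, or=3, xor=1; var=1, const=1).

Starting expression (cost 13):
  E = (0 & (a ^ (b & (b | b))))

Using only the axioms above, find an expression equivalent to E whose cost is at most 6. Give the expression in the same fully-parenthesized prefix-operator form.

(0 & (a ^ b))   [cost 6]

step 1: and_comm (→) rewrites (b & (b | b)) into ((b | b) & b), now (0 & (a ^ ((b | b) & b)))
step 2: or_idem (→) rewrites (b | b) into b, now (0 & (a ^ (b & b)))
step 3: and_idem (→) rewrites (b & b) into b, reaching cost 6 (bound 6)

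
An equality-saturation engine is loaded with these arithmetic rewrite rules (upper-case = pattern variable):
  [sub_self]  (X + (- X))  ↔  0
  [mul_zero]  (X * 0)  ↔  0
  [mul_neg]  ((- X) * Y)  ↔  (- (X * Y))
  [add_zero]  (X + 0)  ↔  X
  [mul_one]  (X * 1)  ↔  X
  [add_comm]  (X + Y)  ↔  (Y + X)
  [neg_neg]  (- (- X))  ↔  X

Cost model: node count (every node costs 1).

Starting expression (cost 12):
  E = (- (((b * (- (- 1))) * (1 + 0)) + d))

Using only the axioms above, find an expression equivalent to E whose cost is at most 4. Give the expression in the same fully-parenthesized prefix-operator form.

(1) (- (- 1))  =[neg_neg →]=  1    ⊢ (- (((b * 1) * (1 + 0)) + d))
(2) (1 + 0)  =[add_zero →]=  1    ⊢ (- (((b * 1) * 1) + d))
(3) (b * 1)  =[mul_one →]=  b    ⊢ (- ((b * 1) + d))
(4) (b * 1)  =[mul_one →]=  b    ⊢ cost 4, within 4

(- (b + d))   [cost 4]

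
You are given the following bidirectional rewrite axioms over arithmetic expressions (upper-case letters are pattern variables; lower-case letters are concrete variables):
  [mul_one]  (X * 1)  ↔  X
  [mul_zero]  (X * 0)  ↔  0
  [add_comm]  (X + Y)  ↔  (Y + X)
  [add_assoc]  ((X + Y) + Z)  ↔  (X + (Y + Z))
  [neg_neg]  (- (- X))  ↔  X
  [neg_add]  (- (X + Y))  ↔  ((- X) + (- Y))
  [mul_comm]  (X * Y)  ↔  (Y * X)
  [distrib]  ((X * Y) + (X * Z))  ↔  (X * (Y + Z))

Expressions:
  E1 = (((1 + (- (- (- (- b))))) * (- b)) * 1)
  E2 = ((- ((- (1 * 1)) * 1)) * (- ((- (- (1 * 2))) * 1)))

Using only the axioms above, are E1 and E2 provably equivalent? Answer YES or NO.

NO

Every axiom is a valid identity, so a rewrite proof would force E1 and E2 to agree under every assignment.
At b=0: E1 = 0 but E2 = -2; they differ, so no derivation exists.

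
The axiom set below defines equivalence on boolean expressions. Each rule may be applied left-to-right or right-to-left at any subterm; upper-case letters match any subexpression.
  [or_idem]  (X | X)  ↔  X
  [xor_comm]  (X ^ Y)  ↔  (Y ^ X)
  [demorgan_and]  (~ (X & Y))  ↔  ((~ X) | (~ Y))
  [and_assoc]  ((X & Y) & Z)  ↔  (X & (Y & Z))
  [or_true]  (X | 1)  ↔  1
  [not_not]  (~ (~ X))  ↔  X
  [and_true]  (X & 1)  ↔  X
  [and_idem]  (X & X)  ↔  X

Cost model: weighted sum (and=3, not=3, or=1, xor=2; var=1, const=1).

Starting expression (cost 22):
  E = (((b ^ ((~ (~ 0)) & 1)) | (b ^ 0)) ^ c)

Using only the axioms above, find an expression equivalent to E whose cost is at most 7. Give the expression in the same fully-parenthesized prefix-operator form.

(1) (~ (~ 0))  =[not_not →]=  0    ⊢ (((b ^ (0 & 1)) | (b ^ 0)) ^ c)
(2) (0 & 1)  =[and_true →]=  0    ⊢ (((b ^ 0) | (b ^ 0)) ^ c)
(3) ((b ^ 0) | (b ^ 0))  =[or_idem →]=  (b ^ 0)    ⊢ cost 7, within 7

((b ^ 0) ^ c)   [cost 7]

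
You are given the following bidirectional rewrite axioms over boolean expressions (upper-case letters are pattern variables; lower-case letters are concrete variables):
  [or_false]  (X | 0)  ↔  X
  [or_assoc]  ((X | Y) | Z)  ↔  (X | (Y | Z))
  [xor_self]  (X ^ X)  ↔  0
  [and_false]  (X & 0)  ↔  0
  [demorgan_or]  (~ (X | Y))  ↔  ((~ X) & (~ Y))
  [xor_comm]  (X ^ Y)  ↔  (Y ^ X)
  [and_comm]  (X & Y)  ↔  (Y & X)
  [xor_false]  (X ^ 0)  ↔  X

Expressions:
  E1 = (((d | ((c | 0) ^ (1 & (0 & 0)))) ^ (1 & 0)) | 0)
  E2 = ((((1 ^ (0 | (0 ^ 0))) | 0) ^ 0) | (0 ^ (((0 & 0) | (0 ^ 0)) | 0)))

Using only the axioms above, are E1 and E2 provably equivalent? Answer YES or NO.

NO

The axioms are sound identities: if E1 ↔* E2 then E1 and E2 evaluate identically under any assignment.
Under c=0, d=0: E1 evaluates to 0, E2 to 1. Distinct ⇒ no rewrite sequence connects them.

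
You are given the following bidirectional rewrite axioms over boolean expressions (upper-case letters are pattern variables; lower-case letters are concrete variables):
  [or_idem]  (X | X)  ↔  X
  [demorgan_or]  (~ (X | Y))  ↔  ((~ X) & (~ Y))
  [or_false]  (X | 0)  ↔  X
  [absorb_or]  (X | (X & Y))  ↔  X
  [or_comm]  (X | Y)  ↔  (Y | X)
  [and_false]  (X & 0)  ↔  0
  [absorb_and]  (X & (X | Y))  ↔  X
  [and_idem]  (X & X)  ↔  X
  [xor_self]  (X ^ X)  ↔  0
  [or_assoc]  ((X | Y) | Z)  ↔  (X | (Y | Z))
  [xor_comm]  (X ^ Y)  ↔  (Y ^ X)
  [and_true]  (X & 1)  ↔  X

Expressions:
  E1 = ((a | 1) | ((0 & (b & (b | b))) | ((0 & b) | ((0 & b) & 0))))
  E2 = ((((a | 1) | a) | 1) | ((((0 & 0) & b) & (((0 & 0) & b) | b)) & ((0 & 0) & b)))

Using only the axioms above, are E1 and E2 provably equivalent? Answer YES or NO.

(1) (b & (b | b))  =[absorb_and →]=  b    ⊢ ((a | 1) | ((0 & b) | ((0 & b) | ((0 & b) & 0))))
(2) ((0 & b) | ((0 & b) & 0))  =[absorb_or →]=  (0 & b)    ⊢ ((a | 1) | ((0 & b) | (0 & b)))
(3) ((0 & b) | (0 & b))  =[or_idem →]=  (0 & b)    ⊢ ((a | 1) | (0 & b))
(4) 0  =[and_idem ←]=  (0 & 0)    ⊢ ((a | 1) | ((0 & 0) & b))
(5) (a | 1)  =[or_idem ←]=  ((a | 1) | (a | 1))    ⊢ (((a | 1) | (a | 1)) | ((0 & 0) & b))
(6) ((0 & 0) & b)  =[and_idem ←]=  (((0 & 0) & b) & ((0 & 0) & b))    ⊢ (((a | 1) | (a | 1)) | (((0 & 0) & b) & ((0 & 0) & b)))
(7) ((a | 1) | (a | 1))  =[or_assoc ←]=  (((a | 1) | a) | 1)    ⊢ ((((a | 1) | a) | 1) | (((0 & 0) & b) & ((0 & 0) & b)))
(8) ((0 & 0) & b)  =[absorb_and ←]=  (((0 & 0) & b) & (((0 & 0) & b) | b))    ⊢ E2

YES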